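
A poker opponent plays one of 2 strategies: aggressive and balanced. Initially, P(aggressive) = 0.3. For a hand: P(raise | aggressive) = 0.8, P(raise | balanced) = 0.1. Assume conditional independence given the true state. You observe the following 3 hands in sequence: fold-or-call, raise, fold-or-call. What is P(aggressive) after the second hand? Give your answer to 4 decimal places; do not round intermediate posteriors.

After 'fold-or-call': P(aggressive) = 0.2·0.3000 / (0.2·0.3000 + 0.9·0.7000) ≈ 0.0870
After 'raise': P(aggressive) = 0.8·0.0870 / (0.8·0.0870 + 0.1·0.9130) ≈ 0.4324

0.4324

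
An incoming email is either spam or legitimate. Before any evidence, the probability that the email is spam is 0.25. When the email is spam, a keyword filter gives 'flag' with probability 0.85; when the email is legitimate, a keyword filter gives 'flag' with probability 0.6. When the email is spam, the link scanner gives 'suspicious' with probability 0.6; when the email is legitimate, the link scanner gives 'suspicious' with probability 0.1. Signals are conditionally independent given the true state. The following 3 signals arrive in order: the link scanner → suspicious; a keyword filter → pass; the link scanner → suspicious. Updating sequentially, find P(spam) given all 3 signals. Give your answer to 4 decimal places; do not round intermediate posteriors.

0.8182

After the link scanner='suspicious': P(spam) = 0.6·0.2500 / (0.6·0.2500 + 0.1·0.7500) ≈ 0.6667
After a keyword filter='pass': P(spam) = 0.15·0.6667 / (0.15·0.6667 + 0.4·0.3333) ≈ 0.4286
After the link scanner='suspicious': P(spam) = 0.6·0.4286 / (0.6·0.4286 + 0.1·0.5714) ≈ 0.8182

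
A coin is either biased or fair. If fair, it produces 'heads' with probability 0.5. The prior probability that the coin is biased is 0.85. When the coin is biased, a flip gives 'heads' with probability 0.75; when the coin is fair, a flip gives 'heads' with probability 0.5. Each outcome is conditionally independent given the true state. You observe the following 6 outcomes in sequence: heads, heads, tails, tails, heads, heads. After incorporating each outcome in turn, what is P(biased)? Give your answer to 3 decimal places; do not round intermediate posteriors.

After 'heads': P(biased) = 0.75·0.8500 / (0.75·0.8500 + 0.5·0.1500) ≈ 0.8947
After 'heads': P(biased) = 0.75·0.8947 / (0.75·0.8947 + 0.5·0.1053) ≈ 0.9273
After 'tails': P(biased) = 0.25·0.9273 / (0.25·0.9273 + 0.5·0.0727) ≈ 0.8644
After 'tails': P(biased) = 0.25·0.8644 / (0.25·0.8644 + 0.5·0.1356) ≈ 0.7612
After 'heads': P(biased) = 0.75·0.7612 / (0.75·0.7612 + 0.5·0.2388) ≈ 0.8270
After 'heads': P(biased) = 0.75·0.8270 / (0.75·0.8270 + 0.5·0.1730) ≈ 0.8776

0.878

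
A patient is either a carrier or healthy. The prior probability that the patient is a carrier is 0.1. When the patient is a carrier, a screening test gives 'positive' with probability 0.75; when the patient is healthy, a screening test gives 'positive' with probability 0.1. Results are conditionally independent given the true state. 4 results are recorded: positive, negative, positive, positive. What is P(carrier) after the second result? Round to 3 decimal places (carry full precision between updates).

After 'positive': P(carrier) = 0.75·0.1000 / (0.75·0.1000 + 0.1·0.9000) ≈ 0.4545
After 'negative': P(carrier) = 0.25·0.4545 / (0.25·0.4545 + 0.9·0.5455) ≈ 0.1880

0.188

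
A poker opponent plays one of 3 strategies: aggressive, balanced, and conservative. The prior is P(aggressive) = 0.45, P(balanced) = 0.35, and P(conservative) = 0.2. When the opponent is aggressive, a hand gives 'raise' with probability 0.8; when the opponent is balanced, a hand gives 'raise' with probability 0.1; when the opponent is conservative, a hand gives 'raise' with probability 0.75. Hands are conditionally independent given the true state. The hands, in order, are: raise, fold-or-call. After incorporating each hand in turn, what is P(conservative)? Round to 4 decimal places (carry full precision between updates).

0.2660

After 'raise': normaliser = 0.8·0.4500 + 0.1·0.3500 + 0.75·0.2000; P(aggressive) ≈ 0.6606, P(balanced) ≈ 0.0642, P(conservative) ≈ 0.2752
After 'fold-or-call': normaliser = 0.2·0.6606 + 0.9·0.0642 + 0.25·0.2752; P(aggressive) ≈ 0.5106, P(balanced) ≈ 0.2234, P(conservative) ≈ 0.2660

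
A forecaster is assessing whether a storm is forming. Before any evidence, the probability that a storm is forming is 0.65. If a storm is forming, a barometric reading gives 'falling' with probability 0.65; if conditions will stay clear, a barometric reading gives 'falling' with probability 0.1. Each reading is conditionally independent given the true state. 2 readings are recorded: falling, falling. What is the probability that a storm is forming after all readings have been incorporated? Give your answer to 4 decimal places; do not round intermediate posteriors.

Apply Bayes' rule sequentially, carrying P(storm) forward.
After 'falling': P(storm) = 0.65·0.6500 / (0.65·0.6500 + 0.1·0.3500) ≈ 0.9235
After 'falling': P(storm) = 0.65·0.9235 / (0.65·0.9235 + 0.1·0.0765) ≈ 0.9874

0.9874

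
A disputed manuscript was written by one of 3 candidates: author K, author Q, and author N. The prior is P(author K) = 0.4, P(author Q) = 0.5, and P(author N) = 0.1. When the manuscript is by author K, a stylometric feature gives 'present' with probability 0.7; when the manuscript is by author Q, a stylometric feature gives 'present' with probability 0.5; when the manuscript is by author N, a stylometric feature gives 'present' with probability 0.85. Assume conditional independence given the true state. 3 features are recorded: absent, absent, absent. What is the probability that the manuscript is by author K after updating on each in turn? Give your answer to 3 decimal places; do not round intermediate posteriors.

0.147

Apply Bayes' rule sequentially, carrying P(author K) forward.
After 'absent': normaliser = 0.3·0.4000 + 0.5·0.5000 + 0.15·0.1000; P(author K) ≈ 0.3117, P(author Q) ≈ 0.6494, P(author N) ≈ 0.0390
After 'absent': normaliser = 0.3·0.3117 + 0.5·0.6494 + 0.15·0.0390; P(author K) ≈ 0.2205, P(author Q) ≈ 0.7657, P(author N) ≈ 0.0138
After 'absent': normaliser = 0.3·0.2205 + 0.5·0.7657 + 0.15·0.0138; P(author K) ≈ 0.1467, P(author Q) ≈ 0.8488, P(author N) ≈ 0.0046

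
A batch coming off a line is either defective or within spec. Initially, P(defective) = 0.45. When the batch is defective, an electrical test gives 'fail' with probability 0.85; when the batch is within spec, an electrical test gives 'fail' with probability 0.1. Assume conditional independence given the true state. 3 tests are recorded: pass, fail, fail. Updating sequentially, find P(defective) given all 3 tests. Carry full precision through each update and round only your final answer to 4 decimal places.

After 'pass': P(defective) = 0.15·0.4500 / (0.15·0.4500 + 0.9·0.5500) ≈ 0.1200
After 'fail': P(defective) = 0.85·0.1200 / (0.85·0.1200 + 0.1·0.8800) ≈ 0.5368
After 'fail': P(defective) = 0.85·0.5368 / (0.85·0.5368 + 0.1·0.4632) ≈ 0.9079

0.9079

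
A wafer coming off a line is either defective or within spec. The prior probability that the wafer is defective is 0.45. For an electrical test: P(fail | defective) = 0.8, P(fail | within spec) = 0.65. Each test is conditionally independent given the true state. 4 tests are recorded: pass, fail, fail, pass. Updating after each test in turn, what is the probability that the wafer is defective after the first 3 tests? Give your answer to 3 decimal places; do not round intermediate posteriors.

Each posterior becomes the prior for the next update.
After 'pass': P(defective) = 0.2·0.4500 / (0.2·0.4500 + 0.35·0.5500) ≈ 0.3186
After 'fail': P(defective) = 0.8·0.3186 / (0.8·0.3186 + 0.65·0.6814) ≈ 0.3653
After 'fail': P(defective) = 0.8·0.3653 / (0.8·0.3653 + 0.65·0.6347) ≈ 0.4146

0.415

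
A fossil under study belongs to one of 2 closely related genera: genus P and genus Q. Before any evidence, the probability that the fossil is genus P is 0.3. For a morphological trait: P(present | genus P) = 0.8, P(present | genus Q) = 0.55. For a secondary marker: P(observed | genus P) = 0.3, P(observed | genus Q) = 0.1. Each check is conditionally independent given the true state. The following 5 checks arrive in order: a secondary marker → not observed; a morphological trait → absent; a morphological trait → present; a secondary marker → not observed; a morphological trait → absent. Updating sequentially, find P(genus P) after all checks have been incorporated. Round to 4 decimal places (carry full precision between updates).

Each posterior becomes the prior for the next update.
After a secondary marker='not observed': P(genus P) = 0.7·0.3000 / (0.7·0.3000 + 0.9·0.7000) ≈ 0.2500
After a morphological trait='absent': P(genus P) = 0.2·0.2500 / (0.2·0.2500 + 0.45·0.7500) ≈ 0.1290
After a morphological trait='present': P(genus P) = 0.8·0.1290 / (0.8·0.1290 + 0.55·0.8710) ≈ 0.1773
After a secondary marker='not observed': P(genus P) = 0.7·0.1773 / (0.7·0.1773 + 0.9·0.8227) ≈ 0.1435
After a morphological trait='absent': P(genus P) = 0.2·0.1435 / (0.2·0.1435 + 0.45·0.8565) ≈ 0.0693

0.0693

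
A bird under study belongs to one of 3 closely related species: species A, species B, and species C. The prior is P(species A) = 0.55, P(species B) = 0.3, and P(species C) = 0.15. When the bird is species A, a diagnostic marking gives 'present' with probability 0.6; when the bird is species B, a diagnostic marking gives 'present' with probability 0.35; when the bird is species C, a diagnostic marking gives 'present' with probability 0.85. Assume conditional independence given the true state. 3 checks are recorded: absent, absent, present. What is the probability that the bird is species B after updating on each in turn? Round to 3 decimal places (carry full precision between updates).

0.443

Apply Bayes' rule sequentially, carrying P(species B) forward.
After 'absent': normaliser = 0.4·0.5500 + 0.65·0.3000 + 0.15·0.1500; P(species A) ≈ 0.5029, P(species B) ≈ 0.4457, P(species C) ≈ 0.0514
After 'absent': normaliser = 0.4·0.5029 + 0.65·0.4457 + 0.15·0.0514; P(species A) ≈ 0.4034, P(species B) ≈ 0.5811, P(species C) ≈ 0.0155
After 'present': normaliser = 0.6·0.4034 + 0.35·0.5811 + 0.85·0.0155; P(species A) ≈ 0.5278, P(species B) ≈ 0.4435, P(species C) ≈ 0.0287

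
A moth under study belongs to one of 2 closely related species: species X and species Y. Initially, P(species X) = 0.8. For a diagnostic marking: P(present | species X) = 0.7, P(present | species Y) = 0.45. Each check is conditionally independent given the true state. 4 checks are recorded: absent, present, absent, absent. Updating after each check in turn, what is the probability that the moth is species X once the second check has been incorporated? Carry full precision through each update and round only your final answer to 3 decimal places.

Apply Bayes' rule sequentially, carrying P(species X) forward.
After 'absent': P(species X) = 0.3·0.8000 / (0.3·0.8000 + 0.55·0.2000) ≈ 0.6857
After 'present': P(species X) = 0.7·0.6857 / (0.7·0.6857 + 0.45·0.3143) ≈ 0.7724

0.772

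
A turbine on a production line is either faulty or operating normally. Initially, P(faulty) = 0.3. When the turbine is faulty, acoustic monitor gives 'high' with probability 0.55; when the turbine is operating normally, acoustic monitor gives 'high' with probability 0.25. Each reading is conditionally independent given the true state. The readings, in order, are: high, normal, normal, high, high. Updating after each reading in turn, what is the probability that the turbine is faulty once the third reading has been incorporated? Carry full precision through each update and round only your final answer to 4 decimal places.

After 'high': P(faulty) = 0.55·0.3000 / (0.55·0.3000 + 0.25·0.7000) ≈ 0.4853
After 'normal': P(faulty) = 0.45·0.4853 / (0.45·0.4853 + 0.75·0.5147) ≈ 0.3613
After 'normal': P(faulty) = 0.45·0.3613 / (0.45·0.3613 + 0.75·0.6387) ≈ 0.2534

0.2534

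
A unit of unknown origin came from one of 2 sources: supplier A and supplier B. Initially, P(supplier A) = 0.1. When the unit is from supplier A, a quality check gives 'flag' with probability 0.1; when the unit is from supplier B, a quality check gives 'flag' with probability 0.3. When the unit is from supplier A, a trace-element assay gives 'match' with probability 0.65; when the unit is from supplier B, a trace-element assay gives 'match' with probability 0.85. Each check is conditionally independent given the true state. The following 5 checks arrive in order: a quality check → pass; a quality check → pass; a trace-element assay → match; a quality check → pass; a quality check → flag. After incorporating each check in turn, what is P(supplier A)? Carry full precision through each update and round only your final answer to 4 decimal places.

0.0568

After a quality check='pass': P(supplier A) = 0.9·0.1000 / (0.9·0.1000 + 0.7·0.9000) ≈ 0.1250
After a quality check='pass': P(supplier A) = 0.9·0.1250 / (0.9·0.1250 + 0.7·0.8750) ≈ 0.1552
After a trace-element assay='match': P(supplier A) = 0.65·0.1552 / (0.65·0.1552 + 0.85·0.8448) ≈ 0.1232
After a quality check='pass': P(supplier A) = 0.9·0.1232 / (0.9·0.1232 + 0.7·0.8768) ≈ 0.1530
After a quality check='flag': P(supplier A) = 0.1·0.1530 / (0.1·0.1530 + 0.3·0.8470) ≈ 0.0568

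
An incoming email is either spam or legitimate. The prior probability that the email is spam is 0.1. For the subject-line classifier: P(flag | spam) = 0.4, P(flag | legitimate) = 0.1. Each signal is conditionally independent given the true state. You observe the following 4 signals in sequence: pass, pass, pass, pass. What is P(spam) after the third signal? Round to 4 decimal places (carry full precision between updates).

0.0319

After 'pass': P(spam) = 0.6·0.1000 / (0.6·0.1000 + 0.9·0.9000) ≈ 0.0690
After 'pass': P(spam) = 0.6·0.0690 / (0.6·0.0690 + 0.9·0.9310) ≈ 0.0471
After 'pass': P(spam) = 0.6·0.0471 / (0.6·0.0471 + 0.9·0.9529) ≈ 0.0319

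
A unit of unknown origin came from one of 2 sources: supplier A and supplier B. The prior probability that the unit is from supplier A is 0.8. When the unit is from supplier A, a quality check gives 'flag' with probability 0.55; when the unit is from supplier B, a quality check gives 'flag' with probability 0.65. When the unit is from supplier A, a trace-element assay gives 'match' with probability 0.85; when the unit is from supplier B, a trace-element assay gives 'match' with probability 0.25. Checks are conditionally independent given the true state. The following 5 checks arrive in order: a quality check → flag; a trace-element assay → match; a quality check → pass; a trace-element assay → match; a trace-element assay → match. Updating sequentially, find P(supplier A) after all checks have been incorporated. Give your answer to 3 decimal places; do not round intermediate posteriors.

0.994

After a quality check='flag': P(supplier A) = 0.55·0.8000 / (0.55·0.8000 + 0.65·0.2000) ≈ 0.7719
After a trace-element assay='match': P(supplier A) = 0.85·0.7719 / (0.85·0.7719 + 0.25·0.2281) ≈ 0.9200
After a quality check='pass': P(supplier A) = 0.45·0.9200 / (0.45·0.9200 + 0.35·0.0800) ≈ 0.9367
After a trace-element assay='match': P(supplier A) = 0.85·0.9367 / (0.85·0.9367 + 0.25·0.0633) ≈ 0.9805
After a trace-element assay='match': P(supplier A) = 0.85·0.9805 / (0.85·0.9805 + 0.25·0.0195) ≈ 0.9942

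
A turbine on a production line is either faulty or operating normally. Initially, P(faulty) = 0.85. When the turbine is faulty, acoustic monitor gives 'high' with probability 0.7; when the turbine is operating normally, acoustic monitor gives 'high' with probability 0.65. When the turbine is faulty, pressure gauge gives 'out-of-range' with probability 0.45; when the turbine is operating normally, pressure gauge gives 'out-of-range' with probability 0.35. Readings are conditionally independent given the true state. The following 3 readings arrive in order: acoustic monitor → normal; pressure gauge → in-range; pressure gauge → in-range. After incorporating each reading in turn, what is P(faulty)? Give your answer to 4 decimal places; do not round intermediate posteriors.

Apply Bayes' rule sequentially, carrying P(faulty) forward.
After acoustic monitor='normal': P(faulty) = 0.3·0.8500 / (0.3·0.8500 + 0.35·0.1500) ≈ 0.8293
After pressure gauge='in-range': P(faulty) = 0.55·0.8293 / (0.55·0.8293 + 0.65·0.1707) ≈ 0.8043
After pressure gauge='in-range': P(faulty) = 0.55·0.8043 / (0.55·0.8043 + 0.65·0.1957) ≈ 0.7767

0.7767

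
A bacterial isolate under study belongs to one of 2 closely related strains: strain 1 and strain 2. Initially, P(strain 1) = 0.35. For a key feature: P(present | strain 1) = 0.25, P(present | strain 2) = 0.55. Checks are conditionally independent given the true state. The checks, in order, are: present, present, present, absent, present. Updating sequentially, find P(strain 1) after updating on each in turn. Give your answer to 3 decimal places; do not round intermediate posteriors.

0.037

After 'present': P(strain 1) = 0.25·0.3500 / (0.25·0.3500 + 0.55·0.6500) ≈ 0.1966
After 'present': P(strain 1) = 0.25·0.1966 / (0.25·0.1966 + 0.55·0.8034) ≈ 0.1001
After 'present': P(strain 1) = 0.25·0.1001 / (0.25·0.1001 + 0.55·0.8999) ≈ 0.0481
After 'absent': P(strain 1) = 0.75·0.0481 / (0.75·0.0481 + 0.45·0.9519) ≈ 0.0777
After 'present': P(strain 1) = 0.25·0.0777 / (0.25·0.0777 + 0.55·0.9223) ≈ 0.0369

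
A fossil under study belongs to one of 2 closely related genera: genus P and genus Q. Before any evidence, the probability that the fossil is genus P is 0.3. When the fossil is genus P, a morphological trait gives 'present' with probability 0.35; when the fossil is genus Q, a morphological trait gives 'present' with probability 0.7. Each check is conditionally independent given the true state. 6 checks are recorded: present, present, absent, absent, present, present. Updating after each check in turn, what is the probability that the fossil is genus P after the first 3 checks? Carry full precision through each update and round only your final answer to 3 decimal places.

0.188

Apply Bayes' rule sequentially, carrying P(genus P) forward.
After 'present': P(genus P) = 0.35·0.3000 / (0.35·0.3000 + 0.7·0.7000) ≈ 0.1765
After 'present': P(genus P) = 0.35·0.1765 / (0.35·0.1765 + 0.7·0.8235) ≈ 0.0968
After 'absent': P(genus P) = 0.65·0.0968 / (0.65·0.0968 + 0.3·0.9032) ≈ 0.1884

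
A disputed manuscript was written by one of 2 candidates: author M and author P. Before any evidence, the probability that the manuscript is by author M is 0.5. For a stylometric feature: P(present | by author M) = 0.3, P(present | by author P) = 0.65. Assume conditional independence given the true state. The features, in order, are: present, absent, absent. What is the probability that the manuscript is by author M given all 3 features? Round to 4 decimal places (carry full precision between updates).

0.6486

Apply Bayes' rule sequentially, carrying P(author M) forward.
After 'present': P(author M) = 0.3·0.5000 / (0.3·0.5000 + 0.65·0.5000) ≈ 0.3158
After 'absent': P(author M) = 0.7·0.3158 / (0.7·0.3158 + 0.35·0.6842) ≈ 0.4800
After 'absent': P(author M) = 0.7·0.4800 / (0.7·0.4800 + 0.35·0.5200) ≈ 0.6486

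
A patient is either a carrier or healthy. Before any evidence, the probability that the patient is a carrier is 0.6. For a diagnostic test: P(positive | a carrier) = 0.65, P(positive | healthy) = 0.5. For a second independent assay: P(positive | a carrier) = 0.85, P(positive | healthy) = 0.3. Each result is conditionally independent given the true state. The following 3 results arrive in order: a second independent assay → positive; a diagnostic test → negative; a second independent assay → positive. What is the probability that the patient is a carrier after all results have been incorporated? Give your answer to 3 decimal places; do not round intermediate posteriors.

0.894

Each posterior becomes the prior for the next update.
After a second independent assay='positive': P(carrier) = 0.85·0.6000 / (0.85·0.6000 + 0.3·0.4000) ≈ 0.8095
After a diagnostic test='negative': P(carrier) = 0.35·0.8095 / (0.35·0.8095 + 0.5·0.1905) ≈ 0.7484
After a second independent assay='positive': P(carrier) = 0.85·0.7484 / (0.85·0.7484 + 0.3·0.2516) ≈ 0.8939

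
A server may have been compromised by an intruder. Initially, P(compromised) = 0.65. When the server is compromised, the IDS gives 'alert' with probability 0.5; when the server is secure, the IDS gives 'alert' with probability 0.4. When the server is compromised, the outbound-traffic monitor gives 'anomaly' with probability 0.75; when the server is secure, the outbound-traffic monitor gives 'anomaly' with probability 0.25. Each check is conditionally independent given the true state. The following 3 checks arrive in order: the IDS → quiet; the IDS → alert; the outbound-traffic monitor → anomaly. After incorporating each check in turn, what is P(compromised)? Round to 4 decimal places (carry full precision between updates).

0.8530

After the IDS='quiet': P(compromised) = 0.5·0.6500 / (0.5·0.6500 + 0.6·0.3500) ≈ 0.6075
After the IDS='alert': P(compromised) = 0.5·0.6075 / (0.5·0.6075 + 0.4·0.3925) ≈ 0.6592
After the outbound-traffic monitor='anomaly': P(compromised) = 0.75·0.6592 / (0.75·0.6592 + 0.25·0.3408) ≈ 0.8530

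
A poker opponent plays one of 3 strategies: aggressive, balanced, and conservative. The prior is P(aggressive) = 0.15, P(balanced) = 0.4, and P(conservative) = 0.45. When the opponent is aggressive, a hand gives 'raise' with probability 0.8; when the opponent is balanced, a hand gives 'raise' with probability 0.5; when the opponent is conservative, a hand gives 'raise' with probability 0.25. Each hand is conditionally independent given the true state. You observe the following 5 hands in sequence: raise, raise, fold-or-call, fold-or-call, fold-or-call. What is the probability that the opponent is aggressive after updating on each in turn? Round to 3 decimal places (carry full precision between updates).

0.031

After 'raise': normaliser = 0.8·0.1500 + 0.5·0.4000 + 0.25·0.4500; P(aggressive) ≈ 0.2775, P(balanced) ≈ 0.4624, P(conservative) ≈ 0.2601
After 'raise': normaliser = 0.8·0.2775 + 0.5·0.4624 + 0.25·0.2601; P(aggressive) ≈ 0.4283, P(balanced) ≈ 0.4462, P(conservative) ≈ 0.1255
After 'fold-or-call': normaliser = 0.2·0.4283 + 0.5·0.4462 + 0.75·0.1255; P(aggressive) ≈ 0.2126, P(balanced) ≈ 0.5537, P(conservative) ≈ 0.2336
After 'fold-or-call': normaliser = 0.2·0.2126 + 0.5·0.5537 + 0.75·0.2336; P(aggressive) ≈ 0.0860, P(balanced) ≈ 0.5598, P(conservative) ≈ 0.3542
After 'fold-or-call': normaliser = 0.2·0.0860 + 0.5·0.5598 + 0.75·0.3542; P(aggressive) ≈ 0.0306, P(balanced) ≈ 0.4973, P(conservative) ≈ 0.4721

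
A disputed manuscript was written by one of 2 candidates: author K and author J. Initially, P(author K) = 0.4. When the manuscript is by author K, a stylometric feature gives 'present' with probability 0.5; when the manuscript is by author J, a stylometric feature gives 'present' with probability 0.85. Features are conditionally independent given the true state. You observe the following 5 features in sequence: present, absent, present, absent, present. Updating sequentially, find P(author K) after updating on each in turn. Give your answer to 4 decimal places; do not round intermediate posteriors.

After 'present': P(author K) = 0.5·0.4000 / (0.5·0.4000 + 0.85·0.6000) ≈ 0.2817
After 'absent': P(author K) = 0.5·0.2817 / (0.5·0.2817 + 0.15·0.7183) ≈ 0.5666
After 'present': P(author K) = 0.5·0.5666 / (0.5·0.5666 + 0.85·0.4334) ≈ 0.4347
After 'absent': P(author K) = 0.5·0.4347 / (0.5·0.4347 + 0.15·0.5653) ≈ 0.7193
After 'present': P(author K) = 0.5·0.7193 / (0.5·0.7193 + 0.85·0.2807) ≈ 0.6012

0.6012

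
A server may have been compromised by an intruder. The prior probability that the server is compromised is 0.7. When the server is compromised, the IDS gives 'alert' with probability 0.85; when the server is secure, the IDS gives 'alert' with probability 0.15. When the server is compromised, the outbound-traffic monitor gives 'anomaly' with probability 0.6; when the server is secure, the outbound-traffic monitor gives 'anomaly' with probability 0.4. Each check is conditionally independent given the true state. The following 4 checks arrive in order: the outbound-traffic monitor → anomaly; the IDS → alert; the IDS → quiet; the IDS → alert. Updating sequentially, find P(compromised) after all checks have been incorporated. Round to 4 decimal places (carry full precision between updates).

After the outbound-traffic monitor='anomaly': P(compromised) = 0.6·0.7000 / (0.6·0.7000 + 0.4·0.3000) ≈ 0.7778
After the IDS='alert': P(compromised) = 0.85·0.7778 / (0.85·0.7778 + 0.15·0.2222) ≈ 0.9520
After the IDS='quiet': P(compromised) = 0.15·0.9520 / (0.15·0.9520 + 0.85·0.0480) ≈ 0.7778
After the IDS='alert': P(compromised) = 0.85·0.7778 / (0.85·0.7778 + 0.15·0.2222) ≈ 0.9520

0.9520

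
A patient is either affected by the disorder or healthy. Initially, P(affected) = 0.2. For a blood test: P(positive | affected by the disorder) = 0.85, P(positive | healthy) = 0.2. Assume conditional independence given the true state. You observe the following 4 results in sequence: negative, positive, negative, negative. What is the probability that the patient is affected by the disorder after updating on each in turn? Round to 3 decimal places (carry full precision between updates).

After 'negative': P(affected) = 0.15·0.2000 / (0.15·0.2000 + 0.8·0.8000) ≈ 0.0448
After 'positive': P(affected) = 0.85·0.0448 / (0.85·0.0448 + 0.2·0.9552) ≈ 0.1661
After 'negative': P(affected) = 0.15·0.1661 / (0.15·0.1661 + 0.8·0.8339) ≈ 0.0360
After 'negative': P(affected) = 0.15·0.0360 / (0.15·0.0360 + 0.8·0.9640) ≈ 0.0070

0.007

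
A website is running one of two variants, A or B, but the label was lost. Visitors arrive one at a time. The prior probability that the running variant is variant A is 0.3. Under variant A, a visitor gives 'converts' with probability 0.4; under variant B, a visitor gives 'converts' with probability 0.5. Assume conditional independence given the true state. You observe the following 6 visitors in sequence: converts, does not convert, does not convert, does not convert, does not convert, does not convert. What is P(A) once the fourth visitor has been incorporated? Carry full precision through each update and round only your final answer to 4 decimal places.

0.3720

After 'converts': P(A) = 0.4·0.3000 / (0.4·0.3000 + 0.5·0.7000) ≈ 0.2553
After 'does not convert': P(A) = 0.6·0.2553 / (0.6·0.2553 + 0.5·0.7447) ≈ 0.2915
After 'does not convert': P(A) = 0.6·0.2915 / (0.6·0.2915 + 0.5·0.7085) ≈ 0.3305
After 'does not convert': P(A) = 0.6·0.3305 / (0.6·0.3305 + 0.5·0.6695) ≈ 0.3720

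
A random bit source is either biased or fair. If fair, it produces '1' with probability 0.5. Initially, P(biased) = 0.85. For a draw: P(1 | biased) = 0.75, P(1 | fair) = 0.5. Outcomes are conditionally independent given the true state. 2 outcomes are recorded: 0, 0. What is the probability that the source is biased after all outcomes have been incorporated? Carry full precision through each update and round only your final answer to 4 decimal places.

Apply Bayes' rule sequentially, carrying P(biased) forward.
After '0': P(biased) = 0.25·0.8500 / (0.25·0.8500 + 0.5·0.1500) ≈ 0.7391
After '0': P(biased) = 0.25·0.7391 / (0.25·0.7391 + 0.5·0.2609) ≈ 0.5862

0.5862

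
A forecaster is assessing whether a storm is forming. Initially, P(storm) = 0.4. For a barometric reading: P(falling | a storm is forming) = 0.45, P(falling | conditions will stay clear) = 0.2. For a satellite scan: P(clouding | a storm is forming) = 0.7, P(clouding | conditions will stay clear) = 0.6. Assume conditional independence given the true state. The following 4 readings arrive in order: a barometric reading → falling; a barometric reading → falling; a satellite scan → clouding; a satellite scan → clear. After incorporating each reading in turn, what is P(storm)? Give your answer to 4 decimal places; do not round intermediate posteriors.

After a barometric reading='falling': P(storm) = 0.45·0.4000 / (0.45·0.4000 + 0.2·0.6000) ≈ 0.6000
After a barometric reading='falling': P(storm) = 0.45·0.6000 / (0.45·0.6000 + 0.2·0.4000) ≈ 0.7714
After a satellite scan='clouding': P(storm) = 0.7·0.7714 / (0.7·0.7714 + 0.6·0.2286) ≈ 0.7975
After a satellite scan='clear': P(storm) = 0.3·0.7975 / (0.3·0.7975 + 0.4·0.2025) ≈ 0.7470

0.7470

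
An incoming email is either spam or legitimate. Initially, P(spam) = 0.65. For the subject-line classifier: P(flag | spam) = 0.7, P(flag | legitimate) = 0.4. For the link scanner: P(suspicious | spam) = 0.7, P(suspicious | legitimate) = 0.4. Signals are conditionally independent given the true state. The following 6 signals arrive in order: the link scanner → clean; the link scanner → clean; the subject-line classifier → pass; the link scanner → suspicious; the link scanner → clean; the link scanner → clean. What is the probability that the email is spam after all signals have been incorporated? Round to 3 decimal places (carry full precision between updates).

0.092

After the link scanner='clean': P(spam) = 0.3·0.6500 / (0.3·0.6500 + 0.6·0.3500) ≈ 0.4815
After the link scanner='clean': P(spam) = 0.3·0.4815 / (0.3·0.4815 + 0.6·0.5185) ≈ 0.3171
After the subject-line classifier='pass': P(spam) = 0.3·0.3171 / (0.3·0.3171 + 0.6·0.6829) ≈ 0.1884
After the link scanner='suspicious': P(spam) = 0.7·0.1884 / (0.7·0.1884 + 0.4·0.8116) ≈ 0.2889
After the link scanner='clean': P(spam) = 0.3·0.2889 / (0.3·0.2889 + 0.6·0.7111) ≈ 0.1688
After the link scanner='clean': P(spam) = 0.3·0.1688 / (0.3·0.1688 + 0.6·0.8312) ≈ 0.0922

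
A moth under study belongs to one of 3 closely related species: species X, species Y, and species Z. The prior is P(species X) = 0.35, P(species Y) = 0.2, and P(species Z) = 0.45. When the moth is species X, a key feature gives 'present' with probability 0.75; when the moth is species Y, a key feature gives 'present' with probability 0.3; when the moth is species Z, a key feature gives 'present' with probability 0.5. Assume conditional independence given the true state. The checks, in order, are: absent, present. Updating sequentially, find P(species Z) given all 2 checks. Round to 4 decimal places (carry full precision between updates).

After 'absent': normaliser = 0.25·0.3500 + 0.7·0.2000 + 0.5·0.4500; P(species X) ≈ 0.1934, P(species Y) ≈ 0.3094, P(species Z) ≈ 0.4972
After 'present': normaliser = 0.75·0.1934 + 0.3·0.3094 + 0.5·0.4972; P(species X) ≈ 0.2981, P(species Y) ≈ 0.1908, P(species Z) ≈ 0.5111

0.5111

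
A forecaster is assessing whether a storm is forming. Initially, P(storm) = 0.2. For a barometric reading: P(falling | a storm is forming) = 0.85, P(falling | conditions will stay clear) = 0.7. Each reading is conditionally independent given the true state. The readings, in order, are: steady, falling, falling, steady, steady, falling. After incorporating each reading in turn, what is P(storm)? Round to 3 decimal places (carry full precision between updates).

0.053

Apply Bayes' rule sequentially, carrying P(storm) forward.
After 'steady': P(storm) = 0.15·0.2000 / (0.15·0.2000 + 0.3·0.8000) ≈ 0.1111
After 'falling': P(storm) = 0.85·0.1111 / (0.85·0.1111 + 0.7·0.8889) ≈ 0.1318
After 'falling': P(storm) = 0.85·0.1318 / (0.85·0.1318 + 0.7·0.8682) ≈ 0.1556
After 'steady': P(storm) = 0.15·0.1556 / (0.15·0.1556 + 0.3·0.8444) ≈ 0.0844
After 'steady': P(storm) = 0.15·0.0844 / (0.15·0.0844 + 0.3·0.9156) ≈ 0.0440
After 'falling': P(storm) = 0.85·0.0440 / (0.85·0.0440 + 0.7·0.9560) ≈ 0.0530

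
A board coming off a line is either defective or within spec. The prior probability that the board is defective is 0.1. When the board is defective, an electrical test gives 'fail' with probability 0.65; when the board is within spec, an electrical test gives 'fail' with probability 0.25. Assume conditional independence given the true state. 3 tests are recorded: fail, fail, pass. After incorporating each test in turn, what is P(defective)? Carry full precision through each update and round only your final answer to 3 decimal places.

Apply Bayes' rule sequentially, carrying P(defective) forward.
After 'fail': P(defective) = 0.65·0.1000 / (0.65·0.1000 + 0.25·0.9000) ≈ 0.2241
After 'fail': P(defective) = 0.65·0.2241 / (0.65·0.2241 + 0.25·0.7759) ≈ 0.4289
After 'pass': P(defective) = 0.35·0.4289 / (0.35·0.4289 + 0.75·0.5711) ≈ 0.2595

0.260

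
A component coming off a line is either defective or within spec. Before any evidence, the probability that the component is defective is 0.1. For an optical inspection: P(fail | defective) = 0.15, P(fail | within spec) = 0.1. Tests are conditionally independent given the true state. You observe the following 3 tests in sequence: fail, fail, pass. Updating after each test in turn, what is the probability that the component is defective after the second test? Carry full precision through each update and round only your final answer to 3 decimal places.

0.200

Apply Bayes' rule sequentially, carrying P(defective) forward.
After 'fail': P(defective) = 0.15·0.1000 / (0.15·0.1000 + 0.1·0.9000) ≈ 0.1429
After 'fail': P(defective) = 0.15·0.1429 / (0.15·0.1429 + 0.1·0.8571) ≈ 0.2000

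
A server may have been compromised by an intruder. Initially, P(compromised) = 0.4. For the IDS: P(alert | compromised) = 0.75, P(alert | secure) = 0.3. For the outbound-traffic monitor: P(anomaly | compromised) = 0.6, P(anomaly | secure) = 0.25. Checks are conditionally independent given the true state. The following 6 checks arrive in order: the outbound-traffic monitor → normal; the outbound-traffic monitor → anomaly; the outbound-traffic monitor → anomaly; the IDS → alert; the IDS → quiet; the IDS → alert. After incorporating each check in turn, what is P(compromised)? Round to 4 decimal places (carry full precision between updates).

0.8205

After the outbound-traffic monitor='normal': P(compromised) = 0.4·0.4000 / (0.4·0.4000 + 0.75·0.6000) ≈ 0.2623
After the outbound-traffic monitor='anomaly': P(compromised) = 0.6·0.2623 / (0.6·0.2623 + 0.25·0.7377) ≈ 0.4604
After the outbound-traffic monitor='anomaly': P(compromised) = 0.6·0.4604 / (0.6·0.4604 + 0.25·0.5396) ≈ 0.6719
After the IDS='alert': P(compromised) = 0.75·0.6719 / (0.75·0.6719 + 0.3·0.3281) ≈ 0.8366
After the IDS='quiet': P(compromised) = 0.25·0.8366 / (0.25·0.8366 + 0.7·0.1634) ≈ 0.6465
After the IDS='alert': P(compromised) = 0.75·0.6465 / (0.75·0.6465 + 0.3·0.3535) ≈ 0.8205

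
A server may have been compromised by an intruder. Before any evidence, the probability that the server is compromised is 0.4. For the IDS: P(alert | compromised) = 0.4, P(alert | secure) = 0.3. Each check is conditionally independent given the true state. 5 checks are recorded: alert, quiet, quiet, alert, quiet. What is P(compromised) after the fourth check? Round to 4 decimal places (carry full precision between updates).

Each posterior becomes the prior for the next update.
After 'alert': P(compromised) = 0.4·0.4000 / (0.4·0.4000 + 0.3·0.6000) ≈ 0.4706
After 'quiet': P(compromised) = 0.6·0.4706 / (0.6·0.4706 + 0.7·0.5294) ≈ 0.4324
After 'quiet': P(compromised) = 0.6·0.4324 / (0.6·0.4324 + 0.7·0.5676) ≈ 0.3951
After 'alert': P(compromised) = 0.4·0.3951 / (0.4·0.3951 + 0.3·0.6049) ≈ 0.4655

0.4655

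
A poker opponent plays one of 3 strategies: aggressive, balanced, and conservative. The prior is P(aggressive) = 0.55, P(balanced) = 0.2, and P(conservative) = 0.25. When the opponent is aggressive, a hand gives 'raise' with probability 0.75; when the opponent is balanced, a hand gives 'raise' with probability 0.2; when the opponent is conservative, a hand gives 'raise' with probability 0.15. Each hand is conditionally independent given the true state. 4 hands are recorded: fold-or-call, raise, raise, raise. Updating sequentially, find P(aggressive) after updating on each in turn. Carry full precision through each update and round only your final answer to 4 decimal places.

0.9667

After 'fold-or-call': normaliser = 0.25·0.5500 + 0.8·0.2000 + 0.85·0.2500; P(aggressive) ≈ 0.2696, P(balanced) ≈ 0.3137, P(conservative) ≈ 0.4167
After 'raise': normaliser = 0.75·0.2696 + 0.2·0.3137 + 0.15·0.4167; P(aggressive) ≈ 0.6175, P(balanced) ≈ 0.1916, P(conservative) ≈ 0.1909
After 'raise': normaliser = 0.75·0.6175 + 0.2·0.1916 + 0.15·0.1909; P(aggressive) ≈ 0.8737, P(balanced) ≈ 0.0723, P(conservative) ≈ 0.0540
After 'raise': normaliser = 0.75·0.8737 + 0.2·0.0723 + 0.15·0.0540; P(aggressive) ≈ 0.9667, P(balanced) ≈ 0.0213, P(conservative) ≈ 0.0120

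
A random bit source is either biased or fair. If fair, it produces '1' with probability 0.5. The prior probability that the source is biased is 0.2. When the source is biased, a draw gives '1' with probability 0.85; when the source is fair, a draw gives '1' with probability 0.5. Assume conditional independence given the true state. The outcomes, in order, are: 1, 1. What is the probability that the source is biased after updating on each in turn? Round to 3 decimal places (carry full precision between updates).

0.419

After '1': P(biased) = 0.85·0.2000 / (0.85·0.2000 + 0.5·0.8000) ≈ 0.2982
After '1': P(biased) = 0.85·0.2982 / (0.85·0.2982 + 0.5·0.7018) ≈ 0.4194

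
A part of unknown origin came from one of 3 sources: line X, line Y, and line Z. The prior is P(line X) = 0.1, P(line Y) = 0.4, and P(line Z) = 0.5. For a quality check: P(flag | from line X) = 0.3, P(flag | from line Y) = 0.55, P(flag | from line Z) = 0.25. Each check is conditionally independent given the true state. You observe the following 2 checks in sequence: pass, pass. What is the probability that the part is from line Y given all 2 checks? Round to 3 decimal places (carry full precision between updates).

After 'pass': normaliser = 0.7·0.1000 + 0.45·0.4000 + 0.75·0.5000; P(line X) ≈ 0.1120, P(line Y) ≈ 0.2880, P(line Z) ≈ 0.6000
After 'pass': normaliser = 0.7·0.1120 + 0.45·0.2880 + 0.75·0.6000; P(line X) ≈ 0.1191, P(line Y) ≈ 0.1970, P(line Z) ≈ 0.6839

0.197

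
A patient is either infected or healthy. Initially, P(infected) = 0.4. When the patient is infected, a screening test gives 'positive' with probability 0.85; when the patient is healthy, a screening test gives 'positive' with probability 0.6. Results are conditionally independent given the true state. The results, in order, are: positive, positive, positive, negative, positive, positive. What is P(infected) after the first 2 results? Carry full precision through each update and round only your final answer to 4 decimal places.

After 'positive': P(infected) = 0.85·0.4000 / (0.85·0.4000 + 0.6·0.6000) ≈ 0.4857
After 'positive': P(infected) = 0.85·0.4857 / (0.85·0.4857 + 0.6·0.5143) ≈ 0.5723

0.5723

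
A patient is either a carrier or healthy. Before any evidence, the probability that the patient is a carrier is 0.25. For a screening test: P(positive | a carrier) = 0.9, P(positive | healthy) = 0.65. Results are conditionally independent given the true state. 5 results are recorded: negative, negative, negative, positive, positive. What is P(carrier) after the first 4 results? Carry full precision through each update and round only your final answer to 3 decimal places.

0.011

After 'negative': P(carrier) = 0.1·0.2500 / (0.1·0.2500 + 0.35·0.7500) ≈ 0.0870
After 'negative': P(carrier) = 0.1·0.0870 / (0.1·0.0870 + 0.35·0.9130) ≈ 0.0265
After 'negative': P(carrier) = 0.1·0.0265 / (0.1·0.0265 + 0.35·0.9735) ≈ 0.0077
After 'positive': P(carrier) = 0.9·0.0077 / (0.9·0.0077 + 0.65·0.9923) ≈ 0.0107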